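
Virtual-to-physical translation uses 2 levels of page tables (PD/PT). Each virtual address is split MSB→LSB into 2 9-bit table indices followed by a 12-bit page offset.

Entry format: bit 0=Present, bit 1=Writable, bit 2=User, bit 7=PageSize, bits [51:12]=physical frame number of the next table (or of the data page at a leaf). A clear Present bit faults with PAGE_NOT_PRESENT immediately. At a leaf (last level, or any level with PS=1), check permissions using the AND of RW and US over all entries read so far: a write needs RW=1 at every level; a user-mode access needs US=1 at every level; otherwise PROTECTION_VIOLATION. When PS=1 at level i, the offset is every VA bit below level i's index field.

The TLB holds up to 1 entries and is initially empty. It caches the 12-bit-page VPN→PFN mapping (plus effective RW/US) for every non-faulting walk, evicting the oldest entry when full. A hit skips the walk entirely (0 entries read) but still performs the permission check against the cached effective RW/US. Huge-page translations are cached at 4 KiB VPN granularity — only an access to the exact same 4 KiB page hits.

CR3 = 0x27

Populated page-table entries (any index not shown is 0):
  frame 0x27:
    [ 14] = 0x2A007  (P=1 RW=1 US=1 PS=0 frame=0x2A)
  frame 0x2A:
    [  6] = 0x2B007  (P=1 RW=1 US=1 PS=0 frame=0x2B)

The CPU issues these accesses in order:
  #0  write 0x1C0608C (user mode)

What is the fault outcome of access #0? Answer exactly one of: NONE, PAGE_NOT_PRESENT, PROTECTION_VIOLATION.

Per-access translation:
#0 VA=0x1C0608C (w,user):
  L0 @0x27[14] → 0x2A007  P=1,RW=1,US=1,PS=0
  L1 @0x2A[6] → 0x2B007  P=1,RW=1,US=1,PS=0
  ✓ 0x2B08C  — 2 lookups

Access #0 fault: NONE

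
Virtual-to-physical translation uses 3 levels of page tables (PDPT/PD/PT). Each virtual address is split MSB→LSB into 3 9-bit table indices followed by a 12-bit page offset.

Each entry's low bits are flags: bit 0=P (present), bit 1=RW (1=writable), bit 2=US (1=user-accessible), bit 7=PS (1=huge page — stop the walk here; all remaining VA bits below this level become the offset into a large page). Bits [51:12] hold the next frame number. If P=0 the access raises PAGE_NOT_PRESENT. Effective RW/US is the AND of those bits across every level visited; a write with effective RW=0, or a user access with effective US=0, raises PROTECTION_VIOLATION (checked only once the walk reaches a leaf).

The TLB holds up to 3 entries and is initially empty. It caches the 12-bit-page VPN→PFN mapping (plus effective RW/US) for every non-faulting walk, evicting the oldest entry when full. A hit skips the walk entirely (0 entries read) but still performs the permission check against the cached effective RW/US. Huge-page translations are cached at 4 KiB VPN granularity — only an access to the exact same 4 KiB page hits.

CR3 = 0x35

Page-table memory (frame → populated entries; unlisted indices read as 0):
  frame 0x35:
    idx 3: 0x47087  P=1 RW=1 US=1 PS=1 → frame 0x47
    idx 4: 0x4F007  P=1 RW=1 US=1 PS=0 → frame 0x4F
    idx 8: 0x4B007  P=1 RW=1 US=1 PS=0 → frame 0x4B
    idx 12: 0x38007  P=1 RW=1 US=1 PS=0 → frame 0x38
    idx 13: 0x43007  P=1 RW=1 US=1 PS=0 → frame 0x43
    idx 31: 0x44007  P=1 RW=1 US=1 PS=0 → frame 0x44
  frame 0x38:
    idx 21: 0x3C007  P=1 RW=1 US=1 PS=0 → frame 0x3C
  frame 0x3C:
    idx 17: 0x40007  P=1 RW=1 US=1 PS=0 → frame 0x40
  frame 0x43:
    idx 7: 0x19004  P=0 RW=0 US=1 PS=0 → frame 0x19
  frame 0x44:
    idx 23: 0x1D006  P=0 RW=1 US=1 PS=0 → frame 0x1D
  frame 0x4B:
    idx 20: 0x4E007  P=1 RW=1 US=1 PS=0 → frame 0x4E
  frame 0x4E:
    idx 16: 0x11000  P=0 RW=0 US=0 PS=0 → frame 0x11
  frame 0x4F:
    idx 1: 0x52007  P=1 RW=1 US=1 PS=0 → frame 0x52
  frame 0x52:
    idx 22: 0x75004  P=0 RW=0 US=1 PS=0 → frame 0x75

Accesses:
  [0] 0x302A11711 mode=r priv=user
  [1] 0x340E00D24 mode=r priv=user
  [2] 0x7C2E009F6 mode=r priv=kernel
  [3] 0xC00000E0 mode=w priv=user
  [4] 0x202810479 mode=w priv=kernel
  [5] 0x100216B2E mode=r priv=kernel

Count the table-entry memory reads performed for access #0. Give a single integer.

Trace:
#0 VA=0x302A11711 (r,user):
  lvl0: tbl 0x35, slot 12 ⇒ 0x38007 (P1/RW1/US1/PS0)
  lvl1: tbl 0x38, slot 21 ⇒ 0x3C007 (P1/RW1/US1/PS0)
  lvl2: tbl 0x3C, slot 17 ⇒ 0x40007 (P1/RW1/US1/PS0)
  ✓ 0x40711  — 3 lookups
#1 VA=0x340E00D24 (r,user):
  lvl0: tbl 0x35, slot 13 ⇒ 0x43007 (P1/RW1/US1/PS0)
  lvl1: tbl 0x43, slot 7 ⇒ 0x19004 (P0/RW0/US1/PS0)
  ✗ PAGE_NOT_PRESENT  [2 reads]
#2 VA=0x7C2E009F6 (r,kernel):
  lvl0: tbl 0x35, slot 31 ⇒ 0x44007 (P1/RW1/US1/PS0)
  lvl1: tbl 0x44, slot 23 ⇒ 0x1D006 (P0/RW1/US1/PS0)
  ✗ PAGE_NOT_PRESENT  [2 reads]
#3 VA=0xC00000E0 (w,user):
  lvl0: tbl 0x35, slot 3 ⇒ 0x47087 (P1/RW1/US1/PS1)
  ✓ 0x470E0 (huge @L0)  — 1 lookups
#4 VA=0x202810479 (w,kernel):
  lvl0: tbl 0x35, slot 8 ⇒ 0x4B007 (P1/RW1/US1/PS0)
  lvl1: tbl 0x4B, slot 20 ⇒ 0x4E007 (P1/RW1/US1/PS0)
  lvl2: tbl 0x4E, slot 16 ⇒ 0x11000 (P0/RW0/US0/PS0)
  ✗ PAGE_NOT_PRESENT  [3 reads]
#5 VA=0x100216B2E (r,kernel):
  lvl0: tbl 0x35, slot 4 ⇒ 0x4F007 (P1/RW1/US1/PS0)
  lvl1: tbl 0x4F, slot 1 ⇒ 0x52007 (P1/RW1/US1/PS0)
  lvl2: tbl 0x52, slot 22 ⇒ 0x75004 (P0/RW0/US1/PS0)
  ✗ PAGE_NOT_PRESENT  [3 reads]

Entries read for #0: 3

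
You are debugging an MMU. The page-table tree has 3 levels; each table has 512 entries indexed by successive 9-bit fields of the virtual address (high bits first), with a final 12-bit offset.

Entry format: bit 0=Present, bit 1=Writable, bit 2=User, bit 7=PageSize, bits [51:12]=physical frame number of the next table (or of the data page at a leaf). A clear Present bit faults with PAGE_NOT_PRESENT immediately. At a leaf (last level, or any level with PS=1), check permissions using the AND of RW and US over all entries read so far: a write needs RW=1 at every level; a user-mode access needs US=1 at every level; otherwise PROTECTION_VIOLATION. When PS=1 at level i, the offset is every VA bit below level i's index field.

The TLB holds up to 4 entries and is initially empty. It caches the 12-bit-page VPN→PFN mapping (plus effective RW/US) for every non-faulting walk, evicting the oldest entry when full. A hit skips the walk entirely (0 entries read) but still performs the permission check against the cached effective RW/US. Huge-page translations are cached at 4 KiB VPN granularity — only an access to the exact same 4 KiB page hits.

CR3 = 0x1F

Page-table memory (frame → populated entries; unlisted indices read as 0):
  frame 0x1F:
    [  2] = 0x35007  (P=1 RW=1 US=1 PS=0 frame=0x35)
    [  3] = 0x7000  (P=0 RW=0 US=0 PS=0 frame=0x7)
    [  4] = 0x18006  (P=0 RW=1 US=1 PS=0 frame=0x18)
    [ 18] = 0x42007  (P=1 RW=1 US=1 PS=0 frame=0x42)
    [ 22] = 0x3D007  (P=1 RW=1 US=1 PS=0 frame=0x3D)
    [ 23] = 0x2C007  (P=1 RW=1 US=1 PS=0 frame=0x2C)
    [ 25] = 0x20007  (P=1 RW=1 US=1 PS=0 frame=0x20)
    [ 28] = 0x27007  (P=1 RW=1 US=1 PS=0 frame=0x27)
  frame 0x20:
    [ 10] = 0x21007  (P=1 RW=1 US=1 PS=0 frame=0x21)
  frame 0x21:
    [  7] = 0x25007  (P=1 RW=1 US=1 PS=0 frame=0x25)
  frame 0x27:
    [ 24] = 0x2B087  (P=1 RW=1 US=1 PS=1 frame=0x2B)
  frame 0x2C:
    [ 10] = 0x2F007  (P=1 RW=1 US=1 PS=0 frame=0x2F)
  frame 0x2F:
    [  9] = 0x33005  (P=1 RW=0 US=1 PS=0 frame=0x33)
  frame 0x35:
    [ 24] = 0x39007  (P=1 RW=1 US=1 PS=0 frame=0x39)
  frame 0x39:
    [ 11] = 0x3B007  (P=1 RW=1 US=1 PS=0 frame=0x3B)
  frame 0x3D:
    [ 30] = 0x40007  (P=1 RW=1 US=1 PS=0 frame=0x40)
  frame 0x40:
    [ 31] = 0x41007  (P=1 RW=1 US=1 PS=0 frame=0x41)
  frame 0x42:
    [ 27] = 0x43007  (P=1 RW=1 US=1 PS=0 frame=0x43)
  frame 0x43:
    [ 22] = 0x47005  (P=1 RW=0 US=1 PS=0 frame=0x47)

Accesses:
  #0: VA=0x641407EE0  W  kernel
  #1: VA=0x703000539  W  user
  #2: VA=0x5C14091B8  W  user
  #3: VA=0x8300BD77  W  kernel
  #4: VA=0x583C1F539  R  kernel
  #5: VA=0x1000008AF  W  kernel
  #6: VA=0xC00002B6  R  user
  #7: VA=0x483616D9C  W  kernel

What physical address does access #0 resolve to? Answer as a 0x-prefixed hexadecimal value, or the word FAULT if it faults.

Trace:
#0 VA=0x641407EE0 (w,kernel):
  [0] read 0x1F idx=25: raw=0x20007 flags P=1 W=1 U=1 S=0
  [1] read 0x20 idx=10: raw=0x21007 flags P=1 W=1 U=1 S=0
  [2] read 0x21 idx=7: raw=0x25007 flags P=1 W=1 U=1 S=0
  ⇒ phys 0x25EE0  [3 reads]
#1 VA=0x703000539 (w,user):
  [0] read 0x1F idx=28: raw=0x27007 flags P=1 W=1 U=1 S=0
  [1] read 0x27 idx=24: raw=0x2B087 flags P=1 W=1 U=1 S=1
  ⇒ phys 0x2B539 (huge @L1)  [2 reads]
#2 VA=0x5C14091B8 (w,user):
  [0] read 0x1F idx=23: raw=0x2C007 flags P=1 W=1 U=1 S=0
  [1] read 0x2C idx=10: raw=0x2F007 flags P=1 W=1 U=1 S=0
  [2] read 0x2F idx=9: raw=0x33005 flags P=1 W=0 U=1 S=0
  → PROTECTION_VIOLATION  (3 entries read)
#3 VA=0x8300BD77 (w,kernel):
  [0] read 0x1F idx=2: raw=0x35007 flags P=1 W=1 U=1 S=0
  [1] read 0x35 idx=24: raw=0x39007 flags P=1 W=1 U=1 S=0
  [2] read 0x39 idx=11: raw=0x3B007 flags P=1 W=1 U=1 S=0
  ⇒ phys 0x3BD77  [3 reads]
#4 VA=0x583C1F539 (r,kernel):
  [0] read 0x1F idx=22: raw=0x3D007 flags P=1 W=1 U=1 S=0
  [1] read 0x3D idx=30: raw=0x40007 flags P=1 W=1 U=1 S=0
  [2] read 0x40 idx=31: raw=0x41007 flags P=1 W=1 U=1 S=0
  ⇒ phys 0x41539  [3 reads]
#5 VA=0x1000008AF (w,kernel):
  [0] read 0x1F idx=4: raw=0x18006 flags P=0 W=1 U=1 S=0
  → PAGE_NOT_PRESENT  (1 entries read)
#6 VA=0xC00002B6 (r,user):
  [0] read 0x1F idx=3: raw=0x7000 flags P=0 W=0 U=0 S=0
  → PAGE_NOT_PRESENT  (1 entries read)
#7 VA=0x483616D9C (w,kernel):
  [0] read 0x1F idx=18: raw=0x42007 flags P=1 W=1 U=1 S=0
  [1] read 0x42 idx=27: raw=0x43007 flags P=1 W=1 U=1 S=0
  [2] read 0x43 idx=22: raw=0x47005 flags P=1 W=0 U=1 S=0
  → PROTECTION_VIOLATION  (3 entries read)

Access #0 PA: 0x25EE0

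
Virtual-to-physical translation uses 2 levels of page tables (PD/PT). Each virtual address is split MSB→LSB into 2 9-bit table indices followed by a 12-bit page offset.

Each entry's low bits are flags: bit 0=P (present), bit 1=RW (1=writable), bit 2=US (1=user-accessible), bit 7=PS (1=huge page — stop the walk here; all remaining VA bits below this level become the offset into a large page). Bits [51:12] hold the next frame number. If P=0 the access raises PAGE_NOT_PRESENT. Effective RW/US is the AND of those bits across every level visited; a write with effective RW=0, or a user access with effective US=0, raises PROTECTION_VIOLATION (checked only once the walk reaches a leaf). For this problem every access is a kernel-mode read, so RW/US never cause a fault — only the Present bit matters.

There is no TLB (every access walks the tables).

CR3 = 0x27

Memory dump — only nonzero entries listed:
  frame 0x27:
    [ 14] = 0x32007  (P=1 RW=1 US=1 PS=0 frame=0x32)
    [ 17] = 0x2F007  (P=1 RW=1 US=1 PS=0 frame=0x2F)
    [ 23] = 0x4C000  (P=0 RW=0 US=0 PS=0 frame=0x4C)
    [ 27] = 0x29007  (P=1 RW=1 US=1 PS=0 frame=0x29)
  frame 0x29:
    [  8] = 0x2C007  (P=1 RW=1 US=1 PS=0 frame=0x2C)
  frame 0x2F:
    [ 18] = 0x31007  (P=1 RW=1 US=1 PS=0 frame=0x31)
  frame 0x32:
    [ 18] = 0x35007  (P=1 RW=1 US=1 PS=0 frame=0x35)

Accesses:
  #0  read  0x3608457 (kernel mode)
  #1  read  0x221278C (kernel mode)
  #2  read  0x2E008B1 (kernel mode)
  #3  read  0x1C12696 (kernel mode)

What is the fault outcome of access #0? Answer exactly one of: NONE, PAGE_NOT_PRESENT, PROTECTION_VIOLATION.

Per-access translation:
#0 VA=0x3608457 (r,kernel):
  L0 @0x27[27] → 0x29007  P=1,RW=1,US=1,PS=0
  L1 @0x29[8] → 0x2C007  P=1,RW=1,US=1,PS=0
  → PA=0x2C457  (2 entries read)
#1 VA=0x221278C (r,kernel):
  L0 @0x27[17] → 0x2F007  P=1,RW=1,US=1,PS=0
  L1 @0x2F[18] → 0x31007  P=1,RW=1,US=1,PS=0
  → PA=0x3178C  (2 entries read)
#2 VA=0x2E008B1 (r,kernel):
  L0 @0x27[23] → 0x4C000  P=0,RW=0,US=0,PS=0
  ⇒ fault: PAGE_NOT_PRESENT  — 1 lookups
#3 VA=0x1C12696 (r,kernel):
  L0 @0x27[14] → 0x32007  P=1,RW=1,US=1,PS=0
  L1 @0x32[18] → 0x35007  P=1,RW=1,US=1,PS=0
  → PA=0x35696  (2 entries read)

Access #0 fault: NONE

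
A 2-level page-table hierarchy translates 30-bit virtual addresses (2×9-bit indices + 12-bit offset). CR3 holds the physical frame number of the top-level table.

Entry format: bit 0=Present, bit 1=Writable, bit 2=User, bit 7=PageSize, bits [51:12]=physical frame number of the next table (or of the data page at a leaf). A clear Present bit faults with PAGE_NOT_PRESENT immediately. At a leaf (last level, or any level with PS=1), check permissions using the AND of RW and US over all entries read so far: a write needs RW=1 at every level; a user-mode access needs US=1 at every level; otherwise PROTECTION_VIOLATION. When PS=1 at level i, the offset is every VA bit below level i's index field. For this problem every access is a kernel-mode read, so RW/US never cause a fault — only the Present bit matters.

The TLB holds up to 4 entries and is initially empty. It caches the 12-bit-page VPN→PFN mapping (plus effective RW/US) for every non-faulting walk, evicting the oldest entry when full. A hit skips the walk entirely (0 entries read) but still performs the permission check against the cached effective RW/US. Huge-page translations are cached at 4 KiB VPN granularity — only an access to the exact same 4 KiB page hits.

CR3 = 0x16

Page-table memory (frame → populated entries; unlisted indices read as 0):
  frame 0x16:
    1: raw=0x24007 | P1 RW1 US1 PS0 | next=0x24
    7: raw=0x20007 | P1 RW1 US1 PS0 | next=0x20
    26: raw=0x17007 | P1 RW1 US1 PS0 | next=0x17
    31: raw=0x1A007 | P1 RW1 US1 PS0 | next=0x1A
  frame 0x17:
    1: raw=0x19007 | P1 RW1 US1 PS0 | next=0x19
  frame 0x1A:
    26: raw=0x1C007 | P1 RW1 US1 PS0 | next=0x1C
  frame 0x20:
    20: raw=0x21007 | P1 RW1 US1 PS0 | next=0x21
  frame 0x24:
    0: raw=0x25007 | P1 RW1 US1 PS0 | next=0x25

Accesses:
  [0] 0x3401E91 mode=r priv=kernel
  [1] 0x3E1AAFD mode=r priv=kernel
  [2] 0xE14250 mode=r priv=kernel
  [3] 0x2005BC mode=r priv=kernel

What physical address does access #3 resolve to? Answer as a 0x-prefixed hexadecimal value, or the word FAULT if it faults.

Trace:
#0 VA=0x3401E91 (r,kernel):
  L0: frame=0x16 idx=26 entry=0x17007 [P=1 RW=1 US=1 PS=0]
  L1: frame=0x17 idx=1 entry=0x19007 [P=1 RW=1 US=1 PS=0]
  → PA=0x19E91  (2 entries read)
#1 VA=0x3E1AAFD (r,kernel):
  L0: frame=0x16 idx=31 entry=0x1A007 [P=1 RW=1 US=1 PS=0]
  L1: frame=0x1A idx=26 entry=0x1C007 [P=1 RW=1 US=1 PS=0]
  → PA=0x1CAFD  (2 entries read)
#2 VA=0xE14250 (r,kernel):
  L0: frame=0x16 idx=7 entry=0x20007 [P=1 RW=1 US=1 PS=0]
  L1: frame=0x20 idx=20 entry=0x21007 [P=1 RW=1 US=1 PS=0]
  → PA=0x21250  (2 entries read)
#3 VA=0x2005BC (r,kernel):
  L0: frame=0x16 idx=1 entry=0x24007 [P=1 RW=1 US=1 PS=0]
  L1: frame=0x24 idx=0 entry=0x25007 [P=1 RW=1 US=1 PS=0]
  → PA=0x255BC  (2 entries read)

Access #3 PA: 0x255BC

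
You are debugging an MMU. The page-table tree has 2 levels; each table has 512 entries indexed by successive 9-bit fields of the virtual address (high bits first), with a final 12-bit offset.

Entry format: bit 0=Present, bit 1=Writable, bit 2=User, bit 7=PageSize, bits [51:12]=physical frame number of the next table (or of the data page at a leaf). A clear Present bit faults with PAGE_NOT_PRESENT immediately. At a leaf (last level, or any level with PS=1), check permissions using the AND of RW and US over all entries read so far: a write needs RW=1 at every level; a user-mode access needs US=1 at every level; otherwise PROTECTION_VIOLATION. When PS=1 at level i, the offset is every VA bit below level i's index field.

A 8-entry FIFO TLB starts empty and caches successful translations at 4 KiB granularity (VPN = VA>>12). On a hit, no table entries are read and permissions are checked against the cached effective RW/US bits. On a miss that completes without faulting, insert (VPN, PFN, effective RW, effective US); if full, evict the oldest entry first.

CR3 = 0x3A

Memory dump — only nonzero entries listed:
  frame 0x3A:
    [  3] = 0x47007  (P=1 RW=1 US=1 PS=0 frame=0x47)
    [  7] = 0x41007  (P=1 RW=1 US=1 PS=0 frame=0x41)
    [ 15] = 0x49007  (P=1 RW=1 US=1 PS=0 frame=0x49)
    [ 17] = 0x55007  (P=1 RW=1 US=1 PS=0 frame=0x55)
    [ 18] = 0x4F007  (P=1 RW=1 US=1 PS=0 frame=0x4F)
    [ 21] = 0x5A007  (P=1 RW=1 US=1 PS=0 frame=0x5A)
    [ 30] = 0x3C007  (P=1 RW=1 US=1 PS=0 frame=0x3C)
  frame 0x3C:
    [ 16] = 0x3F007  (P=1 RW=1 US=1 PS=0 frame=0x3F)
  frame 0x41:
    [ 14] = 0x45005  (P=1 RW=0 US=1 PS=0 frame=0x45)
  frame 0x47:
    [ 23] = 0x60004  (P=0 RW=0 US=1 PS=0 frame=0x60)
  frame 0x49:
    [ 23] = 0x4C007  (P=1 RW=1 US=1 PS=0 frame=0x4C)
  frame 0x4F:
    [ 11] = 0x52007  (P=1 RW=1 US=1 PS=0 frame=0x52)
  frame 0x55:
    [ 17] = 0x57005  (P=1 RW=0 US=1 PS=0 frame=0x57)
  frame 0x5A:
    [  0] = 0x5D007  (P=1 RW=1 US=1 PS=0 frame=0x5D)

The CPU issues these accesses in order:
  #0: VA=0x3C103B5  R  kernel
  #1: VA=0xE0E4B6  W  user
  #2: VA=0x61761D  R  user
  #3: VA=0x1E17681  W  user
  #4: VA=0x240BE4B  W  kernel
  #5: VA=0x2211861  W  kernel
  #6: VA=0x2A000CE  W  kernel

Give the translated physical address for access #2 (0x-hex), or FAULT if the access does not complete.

Trace:
#0 VA=0x3C103B5 (r,kernel):
  [0] read 0x3A idx=30: raw=0x3C007 flags P=1 W=1 U=1 S=0
  [1] read 0x3C idx=16: raw=0x3F007 flags P=1 W=1 U=1 S=0
  ✓ 0x3F3B5  — 2 lookups
#1 VA=0xE0E4B6 (w,user):
  [0] read 0x3A idx=7: raw=0x41007 flags P=1 W=1 U=1 S=0
  [1] read 0x41 idx=14: raw=0x45005 flags P=1 W=0 U=1 S=0
  ✗ PROTECTION_VIOLATION  [2 reads]
#2 VA=0x61761D (r,user):
  [0] read 0x3A idx=3: raw=0x47007 flags P=1 W=1 U=1 S=0
  [1] read 0x47 idx=23: raw=0x60004 flags P=0 W=0 U=1 S=0
  ✗ PAGE_NOT_PRESENT  [2 reads]
#3 VA=0x1E17681 (w,user):
  [0] read 0x3A idx=15: raw=0x49007 flags P=1 W=1 U=1 S=0
  [1] read 0x49 idx=23: raw=0x4C007 flags P=1 W=1 U=1 S=0
  ✓ 0x4C681  — 2 lookups
#4 VA=0x240BE4B (w,kernel):
  [0] read 0x3A idx=18: raw=0x4F007 flags P=1 W=1 U=1 S=0
  [1] read 0x4F idx=11: raw=0x52007 flags P=1 W=1 U=1 S=0
  ✓ 0x52E4B  — 2 lookups
#5 VA=0x2211861 (w,kernel):
  [0] read 0x3A idx=17: raw=0x55007 flags P=1 W=1 U=1 S=0
  [1] read 0x55 idx=17: raw=0x57005 flags P=1 W=0 U=1 S=0
  ✗ PROTECTION_VIOLATION  [2 reads]
#6 VA=0x2A000CE (w,kernel):
  [0] read 0x3A idx=21: raw=0x5A007 flags P=1 W=1 U=1 S=0
  [1] read 0x5A idx=0: raw=0x5D007 flags P=1 W=1 U=1 S=0
  ✓ 0x5D0CE  — 2 lookups

Access #2 PA: FAULT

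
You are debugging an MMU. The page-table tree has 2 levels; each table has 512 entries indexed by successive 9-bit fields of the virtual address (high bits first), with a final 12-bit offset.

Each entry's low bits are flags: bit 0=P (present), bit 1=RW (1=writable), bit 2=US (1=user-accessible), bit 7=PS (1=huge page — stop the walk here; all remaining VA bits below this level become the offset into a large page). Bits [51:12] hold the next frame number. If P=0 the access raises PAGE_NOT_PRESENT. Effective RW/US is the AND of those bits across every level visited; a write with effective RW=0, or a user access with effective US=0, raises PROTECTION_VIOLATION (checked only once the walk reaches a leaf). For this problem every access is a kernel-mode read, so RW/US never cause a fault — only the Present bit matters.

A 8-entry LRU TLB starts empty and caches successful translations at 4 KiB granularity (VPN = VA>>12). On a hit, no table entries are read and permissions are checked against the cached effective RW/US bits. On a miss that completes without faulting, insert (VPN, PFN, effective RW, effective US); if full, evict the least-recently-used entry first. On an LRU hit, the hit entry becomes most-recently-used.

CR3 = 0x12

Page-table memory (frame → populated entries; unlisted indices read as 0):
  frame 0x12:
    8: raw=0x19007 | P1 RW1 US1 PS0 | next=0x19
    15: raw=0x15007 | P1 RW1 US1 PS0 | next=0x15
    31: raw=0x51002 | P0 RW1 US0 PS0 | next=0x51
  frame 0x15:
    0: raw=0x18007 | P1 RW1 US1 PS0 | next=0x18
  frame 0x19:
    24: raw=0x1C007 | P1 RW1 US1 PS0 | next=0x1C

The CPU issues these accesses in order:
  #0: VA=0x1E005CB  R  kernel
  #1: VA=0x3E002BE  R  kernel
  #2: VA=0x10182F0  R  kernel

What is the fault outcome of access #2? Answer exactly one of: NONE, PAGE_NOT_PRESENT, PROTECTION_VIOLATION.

Trace:
#0 VA=0x1E005CB (r,kernel):
  L0 @0x12[15] → 0x15007  P=1,RW=1,US=1,PS=0
  L1 @0x15[0] → 0x18007  P=1,RW=1,US=1,PS=0
  → PA=0x185CB  (2 entries read)
#1 VA=0x3E002BE (r,kernel):
  L0 @0x12[31] → 0x51002  P=0,RW=1,US=0,PS=0
  ⇒ fault: PAGE_NOT_PRESENT  — 1 lookups
#2 VA=0x10182F0 (r,kernel):
  L0 @0x12[8] → 0x19007  P=1,RW=1,US=1,PS=0
  L1 @0x19[24] → 0x1C007  P=1,RW=1,US=1,PS=0
  → PA=0x1C2F0  (2 entries read)

Access #2 fault: NONE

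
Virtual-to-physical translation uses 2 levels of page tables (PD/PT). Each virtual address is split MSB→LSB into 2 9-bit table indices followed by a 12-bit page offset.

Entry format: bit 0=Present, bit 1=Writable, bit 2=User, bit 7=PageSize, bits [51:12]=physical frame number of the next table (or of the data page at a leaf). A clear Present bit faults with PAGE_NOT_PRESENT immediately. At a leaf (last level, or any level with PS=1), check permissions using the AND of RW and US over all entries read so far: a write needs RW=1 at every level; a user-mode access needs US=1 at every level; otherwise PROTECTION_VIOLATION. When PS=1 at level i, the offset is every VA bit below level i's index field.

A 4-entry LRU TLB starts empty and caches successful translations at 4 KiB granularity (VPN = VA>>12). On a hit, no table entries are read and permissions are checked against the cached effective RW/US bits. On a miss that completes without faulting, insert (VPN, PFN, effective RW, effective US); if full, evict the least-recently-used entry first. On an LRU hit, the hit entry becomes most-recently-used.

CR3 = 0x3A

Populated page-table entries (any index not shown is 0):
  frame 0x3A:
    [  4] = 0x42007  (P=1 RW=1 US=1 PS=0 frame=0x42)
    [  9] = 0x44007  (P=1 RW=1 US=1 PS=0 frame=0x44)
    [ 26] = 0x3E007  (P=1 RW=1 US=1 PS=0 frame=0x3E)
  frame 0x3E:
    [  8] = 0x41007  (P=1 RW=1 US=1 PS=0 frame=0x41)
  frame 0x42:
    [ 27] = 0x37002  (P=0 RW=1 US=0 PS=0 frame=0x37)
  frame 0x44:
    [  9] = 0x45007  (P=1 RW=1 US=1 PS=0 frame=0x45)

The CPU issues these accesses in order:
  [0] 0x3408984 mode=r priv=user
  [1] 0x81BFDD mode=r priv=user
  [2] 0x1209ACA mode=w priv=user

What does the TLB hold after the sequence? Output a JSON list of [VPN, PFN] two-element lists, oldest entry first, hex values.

Walk each access:
#0 VA=0x3408984 (r,user):
  lvl0: tbl 0x3A, slot 26 ⇒ 0x3E007 (P1/RW1/US1/PS0)
  lvl1: tbl 0x3E, slot 8 ⇒ 0x41007 (P1/RW1/US1/PS0)
  → PA=0x41984  (2 entries read)
#1 VA=0x81BFDD (r,user):
  lvl0: tbl 0x3A, slot 4 ⇒ 0x42007 (P1/RW1/US1/PS0)
  lvl1: tbl 0x42, slot 27 ⇒ 0x37002 (P0/RW1/US0/PS0)
  ⇒ fault: PAGE_NOT_PRESENT  — 2 lookups
#2 VA=0x1209ACA (w,user):
  lvl0: tbl 0x3A, slot 9 ⇒ 0x44007 (P1/RW1/US1/PS0)
  lvl1: tbl 0x44, slot 9 ⇒ 0x45007 (P1/RW1/US1/PS0)
  → PA=0x45ACA  (2 entries read)

TLB: [["0x3408", "0x41"], ["0x1209", "0x45"]]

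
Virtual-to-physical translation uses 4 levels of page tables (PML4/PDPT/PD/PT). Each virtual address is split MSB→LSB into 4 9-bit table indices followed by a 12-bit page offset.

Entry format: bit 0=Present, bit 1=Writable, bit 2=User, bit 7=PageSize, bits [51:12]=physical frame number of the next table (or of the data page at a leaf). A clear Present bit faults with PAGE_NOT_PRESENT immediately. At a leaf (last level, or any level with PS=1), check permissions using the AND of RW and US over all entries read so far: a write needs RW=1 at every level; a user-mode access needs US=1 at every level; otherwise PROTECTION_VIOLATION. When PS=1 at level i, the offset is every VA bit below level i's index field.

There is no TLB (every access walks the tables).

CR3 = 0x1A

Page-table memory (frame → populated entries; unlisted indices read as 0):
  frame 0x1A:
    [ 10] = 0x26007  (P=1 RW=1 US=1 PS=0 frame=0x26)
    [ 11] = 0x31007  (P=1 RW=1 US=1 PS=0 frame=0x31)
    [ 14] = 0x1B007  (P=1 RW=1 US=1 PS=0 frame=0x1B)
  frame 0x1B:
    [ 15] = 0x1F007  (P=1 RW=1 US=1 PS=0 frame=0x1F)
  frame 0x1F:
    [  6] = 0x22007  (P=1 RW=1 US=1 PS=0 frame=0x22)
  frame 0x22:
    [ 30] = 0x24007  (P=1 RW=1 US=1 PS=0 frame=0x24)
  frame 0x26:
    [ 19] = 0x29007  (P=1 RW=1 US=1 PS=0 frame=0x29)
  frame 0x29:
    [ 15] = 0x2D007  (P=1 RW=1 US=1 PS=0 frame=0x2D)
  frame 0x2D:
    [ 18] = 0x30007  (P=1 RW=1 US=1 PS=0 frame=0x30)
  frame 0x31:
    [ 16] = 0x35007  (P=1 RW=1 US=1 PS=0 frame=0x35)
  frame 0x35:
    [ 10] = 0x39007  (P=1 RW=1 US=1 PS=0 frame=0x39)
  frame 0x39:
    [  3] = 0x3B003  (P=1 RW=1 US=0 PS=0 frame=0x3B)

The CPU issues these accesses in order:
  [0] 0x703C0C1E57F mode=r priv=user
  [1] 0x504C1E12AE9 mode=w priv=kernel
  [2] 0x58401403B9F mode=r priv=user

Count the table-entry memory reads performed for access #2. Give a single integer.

Walk each access:
#0 VA=0x703C0C1E57F (r,user):
  lvl0: tbl 0x1A, slot 14 ⇒ 0x1B007 (P1/RW1/US1/PS0)
  lvl1: tbl 0x1B, slot 15 ⇒ 0x1F007 (P1/RW1/US1/PS0)
  lvl2: tbl 0x1F, slot 6 ⇒ 0x22007 (P1/RW1/US1/PS0)
  lvl3: tbl 0x22, slot 30 ⇒ 0x24007 (P1/RW1/US1/PS0)
  ⇒ phys 0x2457F  [4 reads]
#1 VA=0x504C1E12AE9 (w,kernel):
  lvl0: tbl 0x1A, slot 10 ⇒ 0x26007 (P1/RW1/US1/PS0)
  lvl1: tbl 0x26, slot 19 ⇒ 0x29007 (P1/RW1/US1/PS0)
  lvl2: tbl 0x29, slot 15 ⇒ 0x2D007 (P1/RW1/US1/PS0)
  lvl3: tbl 0x2D, slot 18 ⇒ 0x30007 (P1/RW1/US1/PS0)
  ⇒ phys 0x30AE9  [4 reads]
#2 VA=0x58401403B9F (r,user):
  lvl0: tbl 0x1A, slot 11 ⇒ 0x31007 (P1/RW1/US1/PS0)
  lvl1: tbl 0x31, slot 16 ⇒ 0x35007 (P1/RW1/US1/PS0)
  lvl2: tbl 0x35, slot 10 ⇒ 0x39007 (P1/RW1/US1/PS0)
  lvl3: tbl 0x39, slot 3 ⇒ 0x3B003 (P1/RW1/US0/PS0)
  ⇒ fault: PROTECTION_VIOLATION  — 4 lookups

Entries read for #2: 4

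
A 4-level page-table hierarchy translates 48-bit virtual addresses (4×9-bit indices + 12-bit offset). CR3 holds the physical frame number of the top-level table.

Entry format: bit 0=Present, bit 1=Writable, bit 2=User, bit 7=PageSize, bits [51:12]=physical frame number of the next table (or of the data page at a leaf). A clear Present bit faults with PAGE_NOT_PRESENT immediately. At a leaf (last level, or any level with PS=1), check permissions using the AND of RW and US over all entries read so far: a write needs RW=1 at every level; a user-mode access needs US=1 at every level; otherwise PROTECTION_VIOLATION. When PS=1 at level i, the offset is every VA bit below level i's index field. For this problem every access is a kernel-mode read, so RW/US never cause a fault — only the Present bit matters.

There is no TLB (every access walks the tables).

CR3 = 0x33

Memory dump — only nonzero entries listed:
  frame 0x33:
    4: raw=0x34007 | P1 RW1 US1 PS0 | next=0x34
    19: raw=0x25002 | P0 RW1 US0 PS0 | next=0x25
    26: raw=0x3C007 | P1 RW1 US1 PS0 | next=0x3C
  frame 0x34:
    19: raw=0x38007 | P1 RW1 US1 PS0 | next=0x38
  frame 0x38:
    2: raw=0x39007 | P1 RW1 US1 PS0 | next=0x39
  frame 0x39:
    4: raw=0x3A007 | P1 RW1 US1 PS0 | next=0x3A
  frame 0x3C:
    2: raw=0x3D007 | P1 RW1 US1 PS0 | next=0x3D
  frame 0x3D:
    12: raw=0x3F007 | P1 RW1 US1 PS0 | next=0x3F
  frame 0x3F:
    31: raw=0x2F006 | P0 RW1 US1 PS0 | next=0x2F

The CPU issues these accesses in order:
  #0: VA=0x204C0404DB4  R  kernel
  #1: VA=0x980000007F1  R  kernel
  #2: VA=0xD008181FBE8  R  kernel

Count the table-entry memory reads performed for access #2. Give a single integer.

Walk each access:
#0 VA=0x204C0404DB4 (r,kernel):
  [0] read 0x33 idx=4: raw=0x34007 flags P=1 W=1 U=1 S=0
  [1] read 0x34 idx=19: raw=0x38007 flags P=1 W=1 U=1 S=0
  [2] read 0x38 idx=2: raw=0x39007 flags P=1 W=1 U=1 S=0
  [3] read 0x39 idx=4: raw=0x3A007 flags P=1 W=1 U=1 S=0
  → PA=0x3ADB4  (4 entries read)
#1 VA=0x980000007F1 (r,kernel):
  [0] read 0x33 idx=19: raw=0x25002 flags P=0 W=1 U=0 S=0
  → PAGE_NOT_PRESENT  (1 entries read)
#2 VA=0xD008181FBE8 (r,kernel):
  [0] read 0x33 idx=26: raw=0x3C007 flags P=1 W=1 U=1 S=0
  [1] read 0x3C idx=2: raw=0x3D007 flags P=1 W=1 U=1 S=0
  [2] read 0x3D idx=12: raw=0x3F007 flags P=1 W=1 U=1 S=0
  [3] read 0x3F idx=31: raw=0x2F006 flags P=0 W=1 U=1 S=0
  → PAGE_NOT_PRESENT  (4 entries read)

Entries read for #2: 4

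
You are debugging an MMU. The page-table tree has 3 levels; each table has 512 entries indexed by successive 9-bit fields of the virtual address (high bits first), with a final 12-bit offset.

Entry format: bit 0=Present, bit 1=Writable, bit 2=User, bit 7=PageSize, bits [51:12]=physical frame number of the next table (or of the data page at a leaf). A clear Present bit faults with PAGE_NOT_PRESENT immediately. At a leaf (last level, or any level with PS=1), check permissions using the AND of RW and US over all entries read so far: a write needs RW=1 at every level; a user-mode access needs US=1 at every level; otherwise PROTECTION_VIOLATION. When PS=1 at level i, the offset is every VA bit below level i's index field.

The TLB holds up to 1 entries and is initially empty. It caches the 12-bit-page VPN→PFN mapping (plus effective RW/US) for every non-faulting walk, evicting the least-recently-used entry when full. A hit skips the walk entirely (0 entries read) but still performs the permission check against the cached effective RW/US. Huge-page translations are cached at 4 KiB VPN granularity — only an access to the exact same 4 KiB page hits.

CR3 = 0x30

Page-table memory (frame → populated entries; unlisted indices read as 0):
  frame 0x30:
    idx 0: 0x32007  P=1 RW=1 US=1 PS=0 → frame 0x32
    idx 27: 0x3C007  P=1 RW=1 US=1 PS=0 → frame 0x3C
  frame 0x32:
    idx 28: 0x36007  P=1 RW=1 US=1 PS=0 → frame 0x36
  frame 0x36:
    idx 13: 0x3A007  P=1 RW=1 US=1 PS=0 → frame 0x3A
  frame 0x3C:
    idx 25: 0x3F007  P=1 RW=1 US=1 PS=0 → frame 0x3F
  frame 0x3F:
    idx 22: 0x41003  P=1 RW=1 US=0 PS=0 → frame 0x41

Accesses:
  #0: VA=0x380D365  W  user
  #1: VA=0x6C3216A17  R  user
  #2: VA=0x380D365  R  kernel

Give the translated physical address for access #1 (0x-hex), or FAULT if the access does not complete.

Per-access translation:
#0 VA=0x380D365 (w,user):
  L0: frame=0x30 idx=0 entry=0x32007 [P=1 RW=1 US=1 PS=0]
  L1: frame=0x32 idx=28 entry=0x36007 [P=1 RW=1 US=1 PS=0]
  L2: frame=0x36 idx=13 entry=0x3A007 [P=1 RW=1 US=1 PS=0]
  ✓ 0x3A365  — 3 lookups
#1 VA=0x6C3216A17 (r,user):
  L0: frame=0x30 idx=27 entry=0x3C007 [P=1 RW=1 US=1 PS=0]
  L1: frame=0x3C idx=25 entry=0x3F007 [P=1 RW=1 US=1 PS=0]
  L2: frame=0x3F idx=22 entry=0x41003 [P=1 RW=1 US=0 PS=0]
  ✗ PROTECTION_VIOLATION  [3 reads]
#2 VA=0x380D365 (r,kernel):
  TLB hit vpn=0x380D → PA=0x3A365

Access #1 PA: FAULT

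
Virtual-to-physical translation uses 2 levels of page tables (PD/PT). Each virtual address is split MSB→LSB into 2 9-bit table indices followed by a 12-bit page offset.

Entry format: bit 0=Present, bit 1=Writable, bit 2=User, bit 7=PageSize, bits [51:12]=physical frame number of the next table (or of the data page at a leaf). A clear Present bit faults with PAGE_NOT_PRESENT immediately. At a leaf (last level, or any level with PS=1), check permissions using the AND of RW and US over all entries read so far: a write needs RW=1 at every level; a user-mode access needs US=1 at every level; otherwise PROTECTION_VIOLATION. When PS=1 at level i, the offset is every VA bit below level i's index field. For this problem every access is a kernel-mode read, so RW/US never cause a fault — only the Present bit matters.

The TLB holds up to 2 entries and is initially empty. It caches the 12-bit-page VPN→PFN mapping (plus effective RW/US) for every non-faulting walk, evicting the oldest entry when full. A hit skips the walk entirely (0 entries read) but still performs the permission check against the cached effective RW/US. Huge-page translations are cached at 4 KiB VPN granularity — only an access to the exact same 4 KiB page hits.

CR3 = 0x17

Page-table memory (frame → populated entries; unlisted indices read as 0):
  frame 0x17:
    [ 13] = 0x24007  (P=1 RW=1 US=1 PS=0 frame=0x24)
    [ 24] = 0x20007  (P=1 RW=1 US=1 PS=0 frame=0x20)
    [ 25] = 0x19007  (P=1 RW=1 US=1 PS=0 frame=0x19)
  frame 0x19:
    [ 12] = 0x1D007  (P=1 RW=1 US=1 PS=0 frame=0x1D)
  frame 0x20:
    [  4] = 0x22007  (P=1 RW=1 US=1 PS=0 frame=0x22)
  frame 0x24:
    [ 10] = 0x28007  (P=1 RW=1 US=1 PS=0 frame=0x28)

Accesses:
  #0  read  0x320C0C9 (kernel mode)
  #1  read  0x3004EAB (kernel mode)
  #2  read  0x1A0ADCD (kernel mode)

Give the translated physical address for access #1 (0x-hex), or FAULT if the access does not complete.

Trace:
#0 VA=0x320C0C9 (r,kernel):
  [0] read 0x17 idx=25: raw=0x19007 flags P=1 W=1 U=1 S=0
  [1] read 0x19 idx=12: raw=0x1D007 flags P=1 W=1 U=1 S=0
  ✓ 0x1D0C9  — 2 lookups
#1 VA=0x3004EAB (r,kernel):
  [0] read 0x17 idx=24: raw=0x20007 flags P=1 W=1 U=1 S=0
  [1] read 0x20 idx=4: raw=0x22007 flags P=1 W=1 U=1 S=0
  ✓ 0x22EAB  — 2 lookups
#2 VA=0x1A0ADCD (r,kernel):
  [0] read 0x17 idx=13: raw=0x24007 flags P=1 W=1 U=1 S=0
  [1] read 0x24 idx=10: raw=0x28007 flags P=1 W=1 U=1 S=0
  ✓ 0x28DCD  — 2 lookups

Access #1 PA: 0x22EAB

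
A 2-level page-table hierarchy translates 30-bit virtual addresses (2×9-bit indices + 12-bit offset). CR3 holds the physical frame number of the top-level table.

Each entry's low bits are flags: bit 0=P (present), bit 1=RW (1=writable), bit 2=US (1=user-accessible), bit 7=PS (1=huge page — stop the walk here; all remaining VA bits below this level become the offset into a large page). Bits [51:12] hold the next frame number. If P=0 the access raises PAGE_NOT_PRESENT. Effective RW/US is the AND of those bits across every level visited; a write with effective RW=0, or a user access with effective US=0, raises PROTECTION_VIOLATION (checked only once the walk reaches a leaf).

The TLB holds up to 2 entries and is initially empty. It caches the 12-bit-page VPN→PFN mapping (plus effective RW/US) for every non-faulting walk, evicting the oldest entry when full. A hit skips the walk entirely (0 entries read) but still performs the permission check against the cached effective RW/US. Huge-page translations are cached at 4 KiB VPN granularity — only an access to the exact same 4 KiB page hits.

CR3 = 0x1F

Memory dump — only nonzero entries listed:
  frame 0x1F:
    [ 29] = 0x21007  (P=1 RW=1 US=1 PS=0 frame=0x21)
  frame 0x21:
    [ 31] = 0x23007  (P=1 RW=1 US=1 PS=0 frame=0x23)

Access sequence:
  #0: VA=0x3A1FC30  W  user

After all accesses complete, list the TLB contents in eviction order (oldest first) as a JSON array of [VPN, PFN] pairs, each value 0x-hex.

Trace:
#0 VA=0x3A1FC30 (w,user):
  L0 @0x1F[29] → 0x21007  P=1,RW=1,US=1,PS=0
  L1 @0x21[31] → 0x23007  P=1,RW=1,US=1,PS=0
  ✓ 0x23C30  — 2 lookups

TLB: [["0x3A1F", "0x23"]]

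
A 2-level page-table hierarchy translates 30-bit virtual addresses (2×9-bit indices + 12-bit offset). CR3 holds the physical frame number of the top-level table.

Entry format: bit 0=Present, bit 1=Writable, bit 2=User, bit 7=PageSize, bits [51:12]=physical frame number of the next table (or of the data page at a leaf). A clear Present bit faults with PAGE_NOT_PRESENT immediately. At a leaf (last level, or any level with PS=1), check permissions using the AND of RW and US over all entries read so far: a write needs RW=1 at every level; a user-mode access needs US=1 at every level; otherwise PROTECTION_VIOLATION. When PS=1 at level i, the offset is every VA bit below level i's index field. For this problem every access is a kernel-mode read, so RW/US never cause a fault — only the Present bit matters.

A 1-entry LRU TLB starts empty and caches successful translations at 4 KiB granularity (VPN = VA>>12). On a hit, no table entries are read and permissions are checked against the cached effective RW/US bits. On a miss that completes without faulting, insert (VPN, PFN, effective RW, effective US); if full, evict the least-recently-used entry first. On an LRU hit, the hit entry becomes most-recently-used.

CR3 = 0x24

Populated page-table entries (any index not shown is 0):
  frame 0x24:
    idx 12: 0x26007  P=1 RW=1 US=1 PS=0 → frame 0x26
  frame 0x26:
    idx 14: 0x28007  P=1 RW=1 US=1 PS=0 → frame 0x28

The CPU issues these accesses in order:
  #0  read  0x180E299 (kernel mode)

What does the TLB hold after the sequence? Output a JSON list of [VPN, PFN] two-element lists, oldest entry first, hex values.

Per-access translation:
#0 VA=0x180E299 (r,kernel):
  [0] read 0x24 idx=12: raw=0x26007 flags P=1 W=1 U=1 S=0
  [1] read 0x26 idx=14: raw=0x28007 flags P=1 W=1 U=1 S=0
  ✓ 0x28299  — 2 lookups

TLB: [["0x180E", "0x28"]]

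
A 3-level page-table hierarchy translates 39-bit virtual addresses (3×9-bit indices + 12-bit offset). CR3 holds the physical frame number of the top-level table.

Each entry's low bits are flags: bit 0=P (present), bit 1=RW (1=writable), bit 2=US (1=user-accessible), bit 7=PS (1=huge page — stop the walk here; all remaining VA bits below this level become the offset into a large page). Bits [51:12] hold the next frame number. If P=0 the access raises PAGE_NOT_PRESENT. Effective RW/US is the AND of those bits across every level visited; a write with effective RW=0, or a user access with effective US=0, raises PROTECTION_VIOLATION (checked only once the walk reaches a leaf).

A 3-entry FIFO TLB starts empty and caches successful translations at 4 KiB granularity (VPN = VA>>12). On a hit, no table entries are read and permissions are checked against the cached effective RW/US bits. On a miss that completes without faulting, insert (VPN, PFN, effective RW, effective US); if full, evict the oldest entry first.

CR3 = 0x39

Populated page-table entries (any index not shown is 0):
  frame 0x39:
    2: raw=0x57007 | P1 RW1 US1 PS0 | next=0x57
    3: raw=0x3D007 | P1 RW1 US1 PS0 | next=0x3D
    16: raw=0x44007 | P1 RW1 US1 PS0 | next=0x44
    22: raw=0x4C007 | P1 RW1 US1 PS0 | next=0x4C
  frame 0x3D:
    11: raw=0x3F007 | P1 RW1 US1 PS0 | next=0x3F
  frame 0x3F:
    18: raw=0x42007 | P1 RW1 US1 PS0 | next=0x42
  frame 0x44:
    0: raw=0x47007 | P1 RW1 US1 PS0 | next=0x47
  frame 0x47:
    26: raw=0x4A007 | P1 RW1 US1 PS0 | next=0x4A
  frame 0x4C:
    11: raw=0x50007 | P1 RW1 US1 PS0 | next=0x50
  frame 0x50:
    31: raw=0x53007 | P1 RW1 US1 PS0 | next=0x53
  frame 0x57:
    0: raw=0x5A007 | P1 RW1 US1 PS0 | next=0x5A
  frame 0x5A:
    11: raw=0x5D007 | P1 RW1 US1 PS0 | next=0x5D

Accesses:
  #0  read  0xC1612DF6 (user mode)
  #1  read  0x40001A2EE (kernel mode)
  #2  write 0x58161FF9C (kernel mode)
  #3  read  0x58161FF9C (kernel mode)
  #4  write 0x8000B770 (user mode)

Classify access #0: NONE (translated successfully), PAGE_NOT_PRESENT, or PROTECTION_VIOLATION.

Per-access translation:
#0 VA=0xC1612DF6 (r,user):
  L0: frame=0x39 idx=3 entry=0x3D007 [P=1 RW=1 US=1 PS=0]
  L1: frame=0x3D idx=11 entry=0x3F007 [P=1 RW=1 US=1 PS=0]
  L2: frame=0x3F idx=18 entry=0x42007 [P=1 RW=1 US=1 PS=0]
  → PA=0x42DF6  (3 entries read)
#1 VA=0x40001A2EE (r,kernel):
  L0: frame=0x39 idx=16 entry=0x44007 [P=1 RW=1 US=1 PS=0]
  L1: frame=0x44 idx=0 entry=0x47007 [P=1 RW=1 US=1 PS=0]
  L2: frame=0x47 idx=26 entry=0x4A007 [P=1 RW=1 US=1 PS=0]
  → PA=0x4A2EE  (3 entries read)
#2 VA=0x58161FF9C (w,kernel):
  L0: frame=0x39 idx=22 entry=0x4C007 [P=1 RW=1 US=1 PS=0]
  L1: frame=0x4C idx=11 entry=0x50007 [P=1 RW=1 US=1 PS=0]
  L2: frame=0x50 idx=31 entry=0x53007 [P=1 RW=1 US=1 PS=0]
  → PA=0x53F9C  (3 entries read)
#3 VA=0x58161FF9C (r,kernel):
  TLB hit vpn=0x58161F → PA=0x53F9C
#4 VA=0x8000B770 (w,user):
  L0: frame=0x39 idx=2 entry=0x57007 [P=1 RW=1 US=1 PS=0]
  L1: frame=0x57 idx=0 entry=0x5A007 [P=1 RW=1 US=1 PS=0]
  L2: frame=0x5A idx=11 entry=0x5D007 [P=1 RW=1 US=1 PS=0]
  → PA=0x5D770  (3 entries read)

Access #0 fault: NONE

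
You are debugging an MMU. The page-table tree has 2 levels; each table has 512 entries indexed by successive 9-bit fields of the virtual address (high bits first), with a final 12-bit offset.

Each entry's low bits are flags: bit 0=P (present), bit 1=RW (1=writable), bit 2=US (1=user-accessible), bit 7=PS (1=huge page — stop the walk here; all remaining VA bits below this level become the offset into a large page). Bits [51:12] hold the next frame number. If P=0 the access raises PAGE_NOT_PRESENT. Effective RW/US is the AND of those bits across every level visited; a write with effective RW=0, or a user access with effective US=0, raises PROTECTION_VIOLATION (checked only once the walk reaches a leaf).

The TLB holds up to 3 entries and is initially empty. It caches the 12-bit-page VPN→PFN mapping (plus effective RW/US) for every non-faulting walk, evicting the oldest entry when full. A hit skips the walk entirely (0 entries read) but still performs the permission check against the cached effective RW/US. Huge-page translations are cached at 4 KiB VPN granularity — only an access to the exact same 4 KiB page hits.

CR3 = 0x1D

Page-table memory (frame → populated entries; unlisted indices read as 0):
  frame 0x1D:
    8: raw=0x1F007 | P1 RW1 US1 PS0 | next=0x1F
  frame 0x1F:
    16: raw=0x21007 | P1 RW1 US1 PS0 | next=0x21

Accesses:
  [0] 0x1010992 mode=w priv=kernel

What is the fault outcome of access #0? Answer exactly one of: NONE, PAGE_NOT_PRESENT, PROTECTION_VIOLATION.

Per-access translation:
#0 VA=0x1010992 (w,kernel):
  lvl0: tbl 0x1D, slot 8 ⇒ 0x1F007 (P1/RW1/US1/PS0)
  lvl1: tbl 0x1F, slot 16 ⇒ 0x21007 (P1/RW1/US1/PS0)
  ✓ 0x21992  — 2 lookups

Access #0 fault: NONE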